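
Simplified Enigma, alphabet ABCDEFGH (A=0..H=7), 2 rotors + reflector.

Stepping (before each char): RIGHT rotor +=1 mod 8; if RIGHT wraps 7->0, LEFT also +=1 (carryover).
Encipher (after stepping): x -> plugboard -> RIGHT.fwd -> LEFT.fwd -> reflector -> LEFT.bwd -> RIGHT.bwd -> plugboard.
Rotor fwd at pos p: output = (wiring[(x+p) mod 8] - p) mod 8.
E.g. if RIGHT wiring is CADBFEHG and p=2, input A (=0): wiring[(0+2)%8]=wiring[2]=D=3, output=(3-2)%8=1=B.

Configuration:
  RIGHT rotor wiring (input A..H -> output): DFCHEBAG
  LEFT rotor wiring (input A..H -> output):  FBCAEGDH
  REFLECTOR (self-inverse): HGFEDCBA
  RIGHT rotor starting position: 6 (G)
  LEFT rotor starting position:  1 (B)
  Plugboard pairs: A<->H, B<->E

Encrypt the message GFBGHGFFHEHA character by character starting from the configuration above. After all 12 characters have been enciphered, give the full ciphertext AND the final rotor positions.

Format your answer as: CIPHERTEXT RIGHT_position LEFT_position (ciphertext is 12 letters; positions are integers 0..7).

Char 1 ('G'): step: R->7, L=1; G->plug->G->R->C->L->H->refl->A->L'->A->R'->E->plug->B
Char 2 ('F'): step: R->0, L->2 (L advanced); F->plug->F->R->B->L->G->refl->B->L'->E->R'->E->plug->B
Char 3 ('B'): step: R->1, L=2; B->plug->E->R->A->L->A->refl->H->L'->H->R'->F->plug->F
Char 4 ('G'): step: R->2, L=2; G->plug->G->R->B->L->G->refl->B->L'->E->R'->F->plug->F
Char 5 ('H'): step: R->3, L=2; H->plug->A->R->E->L->B->refl->G->L'->B->R'->B->plug->E
Char 6 ('G'): step: R->4, L=2; G->plug->G->R->G->L->D->refl->E->L'->D->R'->H->plug->A
Char 7 ('F'): step: R->5, L=2; F->plug->F->R->F->L->F->refl->C->L'->C->R'->G->plug->G
Char 8 ('F'): step: R->6, L=2; F->plug->F->R->B->L->G->refl->B->L'->E->R'->E->plug->B
Char 9 ('H'): step: R->7, L=2; H->plug->A->R->H->L->H->refl->A->L'->A->R'->E->plug->B
Char 10 ('E'): step: R->0, L->3 (L advanced); E->plug->B->R->F->L->C->refl->F->L'->A->R'->G->plug->G
Char 11 ('H'): step: R->1, L=3; H->plug->A->R->E->L->E->refl->D->L'->C->R'->H->plug->A
Char 12 ('A'): step: R->2, L=3; A->plug->H->R->D->L->A->refl->H->L'->H->R'->D->plug->D
Final: ciphertext=BBFFEAGBBGAD, RIGHT=2, LEFT=3

Answer: BBFFEAGBBGAD 2 3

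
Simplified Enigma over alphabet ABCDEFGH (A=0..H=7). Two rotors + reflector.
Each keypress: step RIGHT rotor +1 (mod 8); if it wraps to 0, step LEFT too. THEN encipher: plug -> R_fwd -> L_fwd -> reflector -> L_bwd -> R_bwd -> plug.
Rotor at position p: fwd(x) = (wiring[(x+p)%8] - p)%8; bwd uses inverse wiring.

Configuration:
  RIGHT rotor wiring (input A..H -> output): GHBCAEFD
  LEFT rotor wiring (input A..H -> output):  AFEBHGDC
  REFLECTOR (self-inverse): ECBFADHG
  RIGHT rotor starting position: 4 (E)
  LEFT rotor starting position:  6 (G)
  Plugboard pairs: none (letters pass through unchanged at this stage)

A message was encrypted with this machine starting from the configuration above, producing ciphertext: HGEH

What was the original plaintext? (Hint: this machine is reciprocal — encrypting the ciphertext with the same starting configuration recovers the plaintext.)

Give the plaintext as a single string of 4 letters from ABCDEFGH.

Char 1 ('H'): step: R->5, L=6; H->plug->H->R->D->L->H->refl->G->L'->E->R'->F->plug->F
Char 2 ('G'): step: R->6, L=6; G->plug->G->R->C->L->C->refl->B->L'->G->R'->H->plug->H
Char 3 ('E'): step: R->7, L=6; E->plug->E->R->D->L->H->refl->G->L'->E->R'->A->plug->A
Char 4 ('H'): step: R->0, L->7 (L advanced); H->plug->H->R->D->L->F->refl->D->L'->A->R'->E->plug->E

Answer: FHAE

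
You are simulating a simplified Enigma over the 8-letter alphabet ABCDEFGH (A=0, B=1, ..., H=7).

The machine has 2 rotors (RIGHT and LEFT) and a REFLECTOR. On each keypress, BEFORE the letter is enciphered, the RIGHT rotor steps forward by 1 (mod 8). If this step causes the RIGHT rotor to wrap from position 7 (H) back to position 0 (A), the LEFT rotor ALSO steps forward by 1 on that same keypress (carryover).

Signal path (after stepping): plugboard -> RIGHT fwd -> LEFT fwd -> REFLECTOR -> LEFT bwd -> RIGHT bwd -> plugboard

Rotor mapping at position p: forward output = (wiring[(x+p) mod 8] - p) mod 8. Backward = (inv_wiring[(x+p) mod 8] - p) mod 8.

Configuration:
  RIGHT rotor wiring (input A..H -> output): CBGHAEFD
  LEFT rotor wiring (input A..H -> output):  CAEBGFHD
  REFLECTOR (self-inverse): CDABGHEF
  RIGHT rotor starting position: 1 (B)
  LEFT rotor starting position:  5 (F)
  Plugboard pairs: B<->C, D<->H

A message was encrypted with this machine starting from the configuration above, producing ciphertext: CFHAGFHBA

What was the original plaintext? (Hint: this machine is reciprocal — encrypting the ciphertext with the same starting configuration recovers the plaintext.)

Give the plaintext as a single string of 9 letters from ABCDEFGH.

Char 1 ('C'): step: R->2, L=5; C->plug->B->R->F->L->H->refl->F->L'->D->R'->E->plug->E
Char 2 ('F'): step: R->3, L=5; F->plug->F->R->H->L->B->refl->D->L'->E->R'->A->plug->A
Char 3 ('H'): step: R->4, L=5; H->plug->D->R->H->L->B->refl->D->L'->E->R'->A->plug->A
Char 4 ('A'): step: R->5, L=5; A->plug->A->R->H->L->B->refl->D->L'->E->R'->E->plug->E
Char 5 ('G'): step: R->6, L=5; G->plug->G->R->C->L->G->refl->E->L'->G->R'->H->plug->D
Char 6 ('F'): step: R->7, L=5; F->plug->F->R->B->L->C->refl->A->L'->A->R'->E->plug->E
Char 7 ('H'): step: R->0, L->6 (L advanced); H->plug->D->R->H->L->H->refl->F->L'->B->R'->B->plug->C
Char 8 ('B'): step: R->1, L=6; B->plug->C->R->G->L->A->refl->C->L'->D->R'->E->plug->E
Char 9 ('A'): step: R->2, L=6; A->plug->A->R->E->L->G->refl->E->L'->C->R'->D->plug->H

Answer: EAAEDECEH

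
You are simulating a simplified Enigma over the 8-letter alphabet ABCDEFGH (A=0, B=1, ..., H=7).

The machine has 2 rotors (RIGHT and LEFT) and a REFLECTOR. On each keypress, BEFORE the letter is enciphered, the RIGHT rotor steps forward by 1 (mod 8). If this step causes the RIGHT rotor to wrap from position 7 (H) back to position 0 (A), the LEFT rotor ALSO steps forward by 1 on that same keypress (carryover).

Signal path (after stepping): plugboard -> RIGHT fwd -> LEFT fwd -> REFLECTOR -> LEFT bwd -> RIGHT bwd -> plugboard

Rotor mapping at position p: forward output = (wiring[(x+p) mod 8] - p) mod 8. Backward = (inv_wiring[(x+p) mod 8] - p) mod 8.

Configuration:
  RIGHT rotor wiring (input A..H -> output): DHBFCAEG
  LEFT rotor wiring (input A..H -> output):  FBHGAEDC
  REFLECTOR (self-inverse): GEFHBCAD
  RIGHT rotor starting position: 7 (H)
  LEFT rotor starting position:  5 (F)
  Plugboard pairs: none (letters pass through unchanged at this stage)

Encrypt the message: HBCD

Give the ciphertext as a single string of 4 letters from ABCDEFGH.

Answer: FADG

Derivation:
Char 1 ('H'): step: R->0, L->6 (L advanced); H->plug->H->R->G->L->C->refl->F->L'->A->R'->F->plug->F
Char 2 ('B'): step: R->1, L=6; B->plug->B->R->A->L->F->refl->C->L'->G->R'->A->plug->A
Char 3 ('C'): step: R->2, L=6; C->plug->C->R->A->L->F->refl->C->L'->G->R'->D->plug->D
Char 4 ('D'): step: R->3, L=6; D->plug->D->R->B->L->E->refl->B->L'->E->R'->G->plug->G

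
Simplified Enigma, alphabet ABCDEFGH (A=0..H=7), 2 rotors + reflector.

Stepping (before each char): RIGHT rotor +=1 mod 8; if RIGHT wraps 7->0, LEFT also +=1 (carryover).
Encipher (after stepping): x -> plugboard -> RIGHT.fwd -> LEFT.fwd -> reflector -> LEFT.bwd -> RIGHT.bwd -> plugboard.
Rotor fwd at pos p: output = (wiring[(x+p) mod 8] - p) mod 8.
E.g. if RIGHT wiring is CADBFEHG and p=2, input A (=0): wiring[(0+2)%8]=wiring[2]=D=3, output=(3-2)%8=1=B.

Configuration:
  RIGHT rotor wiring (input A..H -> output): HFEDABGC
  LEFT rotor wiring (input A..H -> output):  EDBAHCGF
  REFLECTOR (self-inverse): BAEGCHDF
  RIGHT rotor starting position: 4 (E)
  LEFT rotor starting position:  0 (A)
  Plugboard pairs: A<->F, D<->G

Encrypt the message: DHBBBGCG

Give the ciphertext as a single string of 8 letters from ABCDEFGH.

Char 1 ('D'): step: R->5, L=0; D->plug->G->R->G->L->G->refl->D->L'->B->R'->B->plug->B
Char 2 ('H'): step: R->6, L=0; H->plug->H->R->D->L->A->refl->B->L'->C->R'->G->plug->D
Char 3 ('B'): step: R->7, L=0; B->plug->B->R->A->L->E->refl->C->L'->F->R'->D->plug->G
Char 4 ('B'): step: R->0, L->1 (L advanced); B->plug->B->R->F->L->F->refl->H->L'->C->R'->H->plug->H
Char 5 ('B'): step: R->1, L=1; B->plug->B->R->D->L->G->refl->D->L'->H->R'->D->plug->G
Char 6 ('G'): step: R->2, L=1; G->plug->D->R->H->L->D->refl->G->L'->D->R'->H->plug->H
Char 7 ('C'): step: R->3, L=1; C->plug->C->R->G->L->E->refl->C->L'->A->R'->A->plug->F
Char 8 ('G'): step: R->4, L=1; G->plug->D->R->G->L->E->refl->C->L'->A->R'->G->plug->D

Answer: BDGHGHFD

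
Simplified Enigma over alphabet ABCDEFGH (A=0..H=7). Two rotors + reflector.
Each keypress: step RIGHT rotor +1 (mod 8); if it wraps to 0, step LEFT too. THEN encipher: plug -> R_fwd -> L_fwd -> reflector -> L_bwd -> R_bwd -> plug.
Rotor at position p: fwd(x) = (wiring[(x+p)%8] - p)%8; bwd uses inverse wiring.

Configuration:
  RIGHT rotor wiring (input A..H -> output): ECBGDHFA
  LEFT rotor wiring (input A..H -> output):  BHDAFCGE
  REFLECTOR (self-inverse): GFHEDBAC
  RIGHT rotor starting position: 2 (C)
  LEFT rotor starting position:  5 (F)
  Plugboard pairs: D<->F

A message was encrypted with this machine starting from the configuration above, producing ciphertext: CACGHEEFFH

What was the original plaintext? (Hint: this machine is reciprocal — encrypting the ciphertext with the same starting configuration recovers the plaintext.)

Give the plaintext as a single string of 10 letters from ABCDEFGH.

Answer: FGHACACDGA

Derivation:
Char 1 ('C'): step: R->3, L=5; C->plug->C->R->E->L->C->refl->H->L'->C->R'->D->plug->F
Char 2 ('A'): step: R->4, L=5; A->plug->A->R->H->L->A->refl->G->L'->F->R'->G->plug->G
Char 3 ('C'): step: R->5, L=5; C->plug->C->R->D->L->E->refl->D->L'->G->R'->H->plug->H
Char 4 ('G'): step: R->6, L=5; G->plug->G->R->F->L->G->refl->A->L'->H->R'->A->plug->A
Char 5 ('H'): step: R->7, L=5; H->plug->H->R->G->L->D->refl->E->L'->D->R'->C->plug->C
Char 6 ('E'): step: R->0, L->6 (L advanced); E->plug->E->R->D->L->B->refl->F->L'->E->R'->A->plug->A
Char 7 ('E'): step: R->1, L=6; E->plug->E->R->G->L->H->refl->C->L'->F->R'->C->plug->C
Char 8 ('F'): step: R->2, L=6; F->plug->D->R->F->L->C->refl->H->L'->G->R'->F->plug->D
Char 9 ('F'): step: R->3, L=6; F->plug->D->R->C->L->D->refl->E->L'->H->R'->G->plug->G
Char 10 ('H'): step: R->4, L=6; H->plug->H->R->C->L->D->refl->E->L'->H->R'->A->plug->A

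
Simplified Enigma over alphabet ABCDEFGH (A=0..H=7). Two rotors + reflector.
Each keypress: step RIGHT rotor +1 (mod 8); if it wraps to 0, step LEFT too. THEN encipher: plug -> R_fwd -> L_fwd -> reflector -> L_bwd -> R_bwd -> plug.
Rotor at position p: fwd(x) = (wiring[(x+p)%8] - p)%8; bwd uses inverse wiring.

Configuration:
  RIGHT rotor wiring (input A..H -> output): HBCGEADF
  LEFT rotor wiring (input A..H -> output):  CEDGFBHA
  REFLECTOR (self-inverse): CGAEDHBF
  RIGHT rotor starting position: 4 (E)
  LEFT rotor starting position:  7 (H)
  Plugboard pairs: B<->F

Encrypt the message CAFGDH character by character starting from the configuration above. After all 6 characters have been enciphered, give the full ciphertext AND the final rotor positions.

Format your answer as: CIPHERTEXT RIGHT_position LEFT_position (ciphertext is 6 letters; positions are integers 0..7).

Char 1 ('C'): step: R->5, L=7; C->plug->C->R->A->L->B->refl->G->L'->F->R'->F->plug->B
Char 2 ('A'): step: R->6, L=7; A->plug->A->R->F->L->G->refl->B->L'->A->R'->F->plug->B
Char 3 ('F'): step: R->7, L=7; F->plug->B->R->A->L->B->refl->G->L'->F->R'->F->plug->B
Char 4 ('G'): step: R->0, L->0 (L advanced); G->plug->G->R->D->L->G->refl->B->L'->F->R'->H->plug->H
Char 5 ('D'): step: R->1, L=0; D->plug->D->R->D->L->G->refl->B->L'->F->R'->C->plug->C
Char 6 ('H'): step: R->2, L=0; H->plug->H->R->H->L->A->refl->C->L'->A->R'->A->plug->A
Final: ciphertext=BBBHCA, RIGHT=2, LEFT=0

Answer: BBBHCA 2 0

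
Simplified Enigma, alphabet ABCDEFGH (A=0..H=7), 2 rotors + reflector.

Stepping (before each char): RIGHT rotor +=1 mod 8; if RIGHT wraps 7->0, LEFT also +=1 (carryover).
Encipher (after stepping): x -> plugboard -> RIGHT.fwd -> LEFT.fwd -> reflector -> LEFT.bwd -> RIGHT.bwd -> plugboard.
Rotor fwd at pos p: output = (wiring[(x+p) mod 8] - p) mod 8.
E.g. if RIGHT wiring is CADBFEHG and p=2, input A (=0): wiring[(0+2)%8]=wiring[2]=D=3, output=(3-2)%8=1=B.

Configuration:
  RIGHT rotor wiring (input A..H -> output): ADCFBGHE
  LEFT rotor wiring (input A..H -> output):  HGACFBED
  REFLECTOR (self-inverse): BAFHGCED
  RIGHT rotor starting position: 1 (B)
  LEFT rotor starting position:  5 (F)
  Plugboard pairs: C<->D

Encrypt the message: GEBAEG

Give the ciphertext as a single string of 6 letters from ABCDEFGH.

Char 1 ('G'): step: R->2, L=5; G->plug->G->R->G->L->F->refl->C->L'->D->R'->B->plug->B
Char 2 ('E'): step: R->3, L=5; E->plug->E->R->B->L->H->refl->D->L'->F->R'->F->plug->F
Char 3 ('B'): step: R->4, L=5; B->plug->B->R->C->L->G->refl->E->L'->A->R'->D->plug->C
Char 4 ('A'): step: R->5, L=5; A->plug->A->R->B->L->H->refl->D->L'->F->R'->F->plug->F
Char 5 ('E'): step: R->6, L=5; E->plug->E->R->E->L->B->refl->A->L'->H->R'->F->plug->F
Char 6 ('G'): step: R->7, L=5; G->plug->G->R->H->L->A->refl->B->L'->E->R'->C->plug->D

Answer: BFCFFD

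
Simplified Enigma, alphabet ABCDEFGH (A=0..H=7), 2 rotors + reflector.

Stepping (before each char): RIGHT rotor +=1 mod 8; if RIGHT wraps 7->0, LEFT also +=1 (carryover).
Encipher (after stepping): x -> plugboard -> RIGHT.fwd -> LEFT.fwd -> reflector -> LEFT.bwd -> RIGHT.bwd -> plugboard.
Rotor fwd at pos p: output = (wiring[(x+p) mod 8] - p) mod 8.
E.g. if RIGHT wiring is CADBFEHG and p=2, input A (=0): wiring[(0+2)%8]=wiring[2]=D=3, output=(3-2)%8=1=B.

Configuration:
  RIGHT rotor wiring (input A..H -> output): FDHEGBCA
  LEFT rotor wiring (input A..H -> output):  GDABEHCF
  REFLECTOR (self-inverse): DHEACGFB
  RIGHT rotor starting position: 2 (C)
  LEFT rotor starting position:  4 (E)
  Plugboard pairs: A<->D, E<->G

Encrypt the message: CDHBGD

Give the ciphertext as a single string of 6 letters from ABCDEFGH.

Char 1 ('C'): step: R->3, L=4; C->plug->C->R->G->L->E->refl->C->L'->E->R'->H->plug->H
Char 2 ('D'): step: R->4, L=4; D->plug->A->R->C->L->G->refl->F->L'->H->R'->F->plug->F
Char 3 ('H'): step: R->5, L=4; H->plug->H->R->B->L->D->refl->A->L'->A->R'->D->plug->A
Char 4 ('B'): step: R->6, L=4; B->plug->B->R->C->L->G->refl->F->L'->H->R'->C->plug->C
Char 5 ('G'): step: R->7, L=4; G->plug->E->R->F->L->H->refl->B->L'->D->R'->H->plug->H
Char 6 ('D'): step: R->0, L->5 (L advanced); D->plug->A->R->F->L->D->refl->A->L'->C->R'->G->plug->E

Answer: HFACHE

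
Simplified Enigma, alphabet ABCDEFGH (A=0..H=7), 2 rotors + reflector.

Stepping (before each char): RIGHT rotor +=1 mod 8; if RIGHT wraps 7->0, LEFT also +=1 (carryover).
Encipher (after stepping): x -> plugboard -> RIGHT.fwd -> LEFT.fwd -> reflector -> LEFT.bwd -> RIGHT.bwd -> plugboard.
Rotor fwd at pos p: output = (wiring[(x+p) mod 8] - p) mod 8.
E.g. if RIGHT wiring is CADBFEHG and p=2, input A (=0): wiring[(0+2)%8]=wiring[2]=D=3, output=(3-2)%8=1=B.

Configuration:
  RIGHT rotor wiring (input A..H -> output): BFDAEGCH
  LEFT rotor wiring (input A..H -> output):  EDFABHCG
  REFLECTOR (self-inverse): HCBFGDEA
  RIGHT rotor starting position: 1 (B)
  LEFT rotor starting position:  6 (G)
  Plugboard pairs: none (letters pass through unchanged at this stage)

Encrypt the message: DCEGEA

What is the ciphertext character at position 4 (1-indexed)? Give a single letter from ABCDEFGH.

Char 1 ('D'): step: R->2, L=6; D->plug->D->R->E->L->H->refl->A->L'->B->R'->A->plug->A
Char 2 ('C'): step: R->3, L=6; C->plug->C->R->D->L->F->refl->D->L'->G->R'->F->plug->F
Char 3 ('E'): step: R->4, L=6; E->plug->E->R->F->L->C->refl->B->L'->H->R'->G->plug->G
Char 4 ('G'): step: R->5, L=6; G->plug->G->R->D->L->F->refl->D->L'->G->R'->F->plug->F

F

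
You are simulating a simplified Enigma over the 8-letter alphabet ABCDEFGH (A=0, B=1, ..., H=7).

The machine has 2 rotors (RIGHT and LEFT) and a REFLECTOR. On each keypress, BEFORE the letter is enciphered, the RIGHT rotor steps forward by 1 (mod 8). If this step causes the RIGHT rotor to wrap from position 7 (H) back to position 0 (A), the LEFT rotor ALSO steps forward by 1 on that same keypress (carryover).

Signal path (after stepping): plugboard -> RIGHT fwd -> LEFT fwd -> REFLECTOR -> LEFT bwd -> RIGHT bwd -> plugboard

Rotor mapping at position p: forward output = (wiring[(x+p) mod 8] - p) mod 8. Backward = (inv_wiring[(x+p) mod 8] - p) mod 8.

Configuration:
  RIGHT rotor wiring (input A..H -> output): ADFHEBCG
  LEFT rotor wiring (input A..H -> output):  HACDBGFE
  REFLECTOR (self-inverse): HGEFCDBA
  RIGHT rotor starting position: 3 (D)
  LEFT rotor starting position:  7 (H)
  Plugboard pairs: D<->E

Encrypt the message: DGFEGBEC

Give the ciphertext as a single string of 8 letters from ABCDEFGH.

Char 1 ('D'): step: R->4, L=7; D->plug->E->R->E->L->E->refl->C->L'->F->R'->B->plug->B
Char 2 ('G'): step: R->5, L=7; G->plug->G->R->C->L->B->refl->G->L'->H->R'->H->plug->H
Char 3 ('F'): step: R->6, L=7; F->plug->F->R->B->L->A->refl->H->L'->G->R'->G->plug->G
Char 4 ('E'): step: R->7, L=7; E->plug->D->R->G->L->H->refl->A->L'->B->R'->B->plug->B
Char 5 ('G'): step: R->0, L->0 (L advanced); G->plug->G->R->C->L->C->refl->E->L'->H->R'->D->plug->E
Char 6 ('B'): step: R->1, L=0; B->plug->B->R->E->L->B->refl->G->L'->F->R'->G->plug->G
Char 7 ('E'): step: R->2, L=0; E->plug->D->R->H->L->E->refl->C->L'->C->R'->C->plug->C
Char 8 ('C'): step: R->3, L=0; C->plug->C->R->G->L->F->refl->D->L'->D->R'->E->plug->D

Answer: BHGBEGCD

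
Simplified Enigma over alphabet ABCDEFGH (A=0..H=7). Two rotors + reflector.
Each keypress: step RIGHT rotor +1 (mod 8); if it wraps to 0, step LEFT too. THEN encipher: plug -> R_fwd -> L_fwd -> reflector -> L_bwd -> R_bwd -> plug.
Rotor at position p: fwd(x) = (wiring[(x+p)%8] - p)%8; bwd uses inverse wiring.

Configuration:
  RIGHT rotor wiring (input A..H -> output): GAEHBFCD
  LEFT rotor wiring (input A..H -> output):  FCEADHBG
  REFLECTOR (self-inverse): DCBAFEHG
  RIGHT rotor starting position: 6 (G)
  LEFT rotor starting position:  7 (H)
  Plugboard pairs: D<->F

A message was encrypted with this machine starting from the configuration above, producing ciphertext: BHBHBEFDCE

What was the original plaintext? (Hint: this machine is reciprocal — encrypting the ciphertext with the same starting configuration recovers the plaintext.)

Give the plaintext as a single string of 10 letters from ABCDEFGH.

Char 1 ('B'): step: R->7, L=7; B->plug->B->R->H->L->C->refl->B->L'->E->R'->A->plug->A
Char 2 ('H'): step: R->0, L->0 (L advanced); H->plug->H->R->D->L->A->refl->D->L'->E->R'->C->plug->C
Char 3 ('B'): step: R->1, L=0; B->plug->B->R->D->L->A->refl->D->L'->E->R'->E->plug->E
Char 4 ('H'): step: R->2, L=0; H->plug->H->R->G->L->B->refl->C->L'->B->R'->F->plug->D
Char 5 ('B'): step: R->3, L=0; B->plug->B->R->G->L->B->refl->C->L'->B->R'->H->plug->H
Char 6 ('E'): step: R->4, L=0; E->plug->E->R->C->L->E->refl->F->L'->A->R'->G->plug->G
Char 7 ('F'): step: R->5, L=0; F->plug->D->R->B->L->C->refl->B->L'->G->R'->C->plug->C
Char 8 ('D'): step: R->6, L=0; D->plug->F->R->B->L->C->refl->B->L'->G->R'->E->plug->E
Char 9 ('C'): step: R->7, L=0; C->plug->C->R->B->L->C->refl->B->L'->G->R'->G->plug->G
Char 10 ('E'): step: R->0, L->1 (L advanced); E->plug->E->R->B->L->D->refl->A->L'->F->R'->F->plug->D

Answer: ACEDHGCEGD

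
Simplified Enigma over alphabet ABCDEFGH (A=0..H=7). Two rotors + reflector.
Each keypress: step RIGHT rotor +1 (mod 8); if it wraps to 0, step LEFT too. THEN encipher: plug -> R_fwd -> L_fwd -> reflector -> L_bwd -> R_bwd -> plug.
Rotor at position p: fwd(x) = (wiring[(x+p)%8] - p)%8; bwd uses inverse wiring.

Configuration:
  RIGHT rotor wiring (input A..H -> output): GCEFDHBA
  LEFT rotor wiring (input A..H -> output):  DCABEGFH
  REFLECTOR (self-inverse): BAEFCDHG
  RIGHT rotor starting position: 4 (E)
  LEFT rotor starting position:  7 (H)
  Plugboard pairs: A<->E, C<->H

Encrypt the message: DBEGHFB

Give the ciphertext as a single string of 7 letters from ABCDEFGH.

Answer: BGFHECD

Derivation:
Char 1 ('D'): step: R->5, L=7; D->plug->D->R->B->L->E->refl->C->L'->E->R'->B->plug->B
Char 2 ('B'): step: R->6, L=7; B->plug->B->R->C->L->D->refl->F->L'->F->R'->G->plug->G
Char 3 ('E'): step: R->7, L=7; E->plug->A->R->B->L->E->refl->C->L'->E->R'->F->plug->F
Char 4 ('G'): step: R->0, L->0 (L advanced); G->plug->G->R->B->L->C->refl->E->L'->E->R'->C->plug->H
Char 5 ('H'): step: R->1, L=0; H->plug->C->R->E->L->E->refl->C->L'->B->R'->A->plug->E
Char 6 ('F'): step: R->2, L=0; F->plug->F->R->G->L->F->refl->D->L'->A->R'->H->plug->C
Char 7 ('B'): step: R->3, L=0; B->plug->B->R->A->L->D->refl->F->L'->G->R'->D->plug->D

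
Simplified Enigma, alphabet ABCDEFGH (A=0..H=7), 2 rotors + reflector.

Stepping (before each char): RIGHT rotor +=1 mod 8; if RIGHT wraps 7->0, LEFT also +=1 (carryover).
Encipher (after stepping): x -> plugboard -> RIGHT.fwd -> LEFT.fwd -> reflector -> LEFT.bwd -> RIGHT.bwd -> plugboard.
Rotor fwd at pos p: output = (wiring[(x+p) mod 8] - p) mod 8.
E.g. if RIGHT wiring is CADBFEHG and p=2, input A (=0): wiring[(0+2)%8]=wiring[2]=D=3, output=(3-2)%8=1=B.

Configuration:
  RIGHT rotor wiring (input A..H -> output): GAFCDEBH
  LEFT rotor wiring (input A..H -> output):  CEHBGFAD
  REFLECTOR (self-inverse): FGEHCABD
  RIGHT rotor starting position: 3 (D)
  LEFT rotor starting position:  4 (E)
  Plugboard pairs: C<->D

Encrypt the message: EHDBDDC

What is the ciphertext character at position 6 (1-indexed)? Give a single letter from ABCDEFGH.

Char 1 ('E'): step: R->4, L=4; E->plug->E->R->C->L->E->refl->C->L'->A->R'->B->plug->B
Char 2 ('H'): step: R->5, L=4; H->plug->H->R->G->L->D->refl->H->L'->D->R'->E->plug->E
Char 3 ('D'): step: R->6, L=4; D->plug->C->R->A->L->C->refl->E->L'->C->R'->D->plug->C
Char 4 ('B'): step: R->7, L=4; B->plug->B->R->H->L->F->refl->A->L'->F->R'->G->plug->G
Char 5 ('D'): step: R->0, L->5 (L advanced); D->plug->C->R->F->L->C->refl->E->L'->G->R'->A->plug->A
Char 6 ('D'): step: R->1, L=5; D->plug->C->R->B->L->D->refl->H->L'->E->R'->B->plug->B

B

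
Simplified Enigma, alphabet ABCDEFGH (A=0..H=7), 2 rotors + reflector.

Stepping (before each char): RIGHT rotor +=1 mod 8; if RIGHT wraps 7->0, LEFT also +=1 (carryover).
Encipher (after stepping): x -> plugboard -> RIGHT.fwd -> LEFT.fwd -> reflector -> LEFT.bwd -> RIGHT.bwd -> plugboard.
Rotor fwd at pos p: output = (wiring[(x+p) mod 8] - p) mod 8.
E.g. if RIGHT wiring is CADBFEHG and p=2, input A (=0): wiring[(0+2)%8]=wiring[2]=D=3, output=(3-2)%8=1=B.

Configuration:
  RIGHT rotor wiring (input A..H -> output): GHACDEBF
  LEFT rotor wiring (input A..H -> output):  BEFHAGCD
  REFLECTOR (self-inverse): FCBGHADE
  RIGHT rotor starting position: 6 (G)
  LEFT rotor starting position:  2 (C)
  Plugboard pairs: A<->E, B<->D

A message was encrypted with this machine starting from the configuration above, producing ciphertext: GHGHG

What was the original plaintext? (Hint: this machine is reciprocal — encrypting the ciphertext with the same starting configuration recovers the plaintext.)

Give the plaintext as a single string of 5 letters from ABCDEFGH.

Char 1 ('G'): step: R->7, L=2; G->plug->G->R->F->L->B->refl->C->L'->H->R'->B->plug->D
Char 2 ('H'): step: R->0, L->3 (L advanced); H->plug->H->R->F->L->G->refl->D->L'->C->R'->D->plug->B
Char 3 ('G'): step: R->1, L=3; G->plug->G->R->E->L->A->refl->F->L'->B->R'->C->plug->C
Char 4 ('H'): step: R->2, L=3; H->plug->H->R->F->L->G->refl->D->L'->C->R'->D->plug->B
Char 5 ('G'): step: R->3, L=3; G->plug->G->R->E->L->A->refl->F->L'->B->R'->C->plug->C

Answer: DBCBC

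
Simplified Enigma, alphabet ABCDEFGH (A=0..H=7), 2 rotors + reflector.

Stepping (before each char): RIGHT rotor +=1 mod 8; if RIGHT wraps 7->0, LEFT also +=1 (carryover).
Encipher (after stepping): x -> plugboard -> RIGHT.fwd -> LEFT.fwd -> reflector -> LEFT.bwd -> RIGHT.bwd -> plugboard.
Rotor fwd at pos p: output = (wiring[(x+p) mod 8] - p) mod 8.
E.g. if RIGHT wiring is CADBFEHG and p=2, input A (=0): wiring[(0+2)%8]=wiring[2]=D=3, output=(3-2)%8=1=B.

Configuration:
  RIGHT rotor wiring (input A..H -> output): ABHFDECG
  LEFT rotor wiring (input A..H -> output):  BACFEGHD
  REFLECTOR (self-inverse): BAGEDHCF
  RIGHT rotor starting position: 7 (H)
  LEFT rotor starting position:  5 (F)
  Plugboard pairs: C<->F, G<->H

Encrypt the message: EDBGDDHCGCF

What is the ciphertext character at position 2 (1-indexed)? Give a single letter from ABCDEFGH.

Char 1 ('E'): step: R->0, L->6 (L advanced); E->plug->E->R->D->L->C->refl->G->L'->G->R'->H->plug->G
Char 2 ('D'): step: R->1, L=6; D->plug->D->R->C->L->D->refl->E->L'->E->R'->C->plug->F

F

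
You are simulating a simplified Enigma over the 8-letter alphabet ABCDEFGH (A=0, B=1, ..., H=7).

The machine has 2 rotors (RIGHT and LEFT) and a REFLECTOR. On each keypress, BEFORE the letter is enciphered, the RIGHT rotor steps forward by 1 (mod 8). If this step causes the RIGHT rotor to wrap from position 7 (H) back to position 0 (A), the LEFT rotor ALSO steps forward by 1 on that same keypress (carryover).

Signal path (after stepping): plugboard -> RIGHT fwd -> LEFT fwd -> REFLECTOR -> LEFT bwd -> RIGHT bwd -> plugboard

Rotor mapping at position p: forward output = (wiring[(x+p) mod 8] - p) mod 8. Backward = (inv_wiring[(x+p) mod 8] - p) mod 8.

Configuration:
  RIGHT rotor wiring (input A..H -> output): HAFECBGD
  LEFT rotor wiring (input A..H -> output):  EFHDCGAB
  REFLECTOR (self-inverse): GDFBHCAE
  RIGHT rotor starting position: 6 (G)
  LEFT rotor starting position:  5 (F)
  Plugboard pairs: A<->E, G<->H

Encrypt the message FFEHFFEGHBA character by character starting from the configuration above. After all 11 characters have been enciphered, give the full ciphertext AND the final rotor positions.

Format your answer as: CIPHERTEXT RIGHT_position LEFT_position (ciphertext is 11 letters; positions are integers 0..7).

Answer: HDHCEHBFGFD 1 7

Derivation:
Char 1 ('F'): step: R->7, L=5; F->plug->F->R->D->L->H->refl->E->L'->C->R'->G->plug->H
Char 2 ('F'): step: R->0, L->6 (L advanced); F->plug->F->R->B->L->D->refl->B->L'->E->R'->D->plug->D
Char 3 ('E'): step: R->1, L=6; E->plug->A->R->H->L->A->refl->G->L'->C->R'->G->plug->H
Char 4 ('H'): step: R->2, L=6; H->plug->G->R->F->L->F->refl->C->L'->A->R'->C->plug->C
Char 5 ('F'): step: R->3, L=6; F->plug->F->R->E->L->B->refl->D->L'->B->R'->A->plug->E
Char 6 ('F'): step: R->4, L=6; F->plug->F->R->E->L->B->refl->D->L'->B->R'->G->plug->H
Char 7 ('E'): step: R->5, L=6; E->plug->A->R->E->L->B->refl->D->L'->B->R'->B->plug->B
Char 8 ('G'): step: R->6, L=6; G->plug->H->R->D->L->H->refl->E->L'->G->R'->F->plug->F
Char 9 ('H'): step: R->7, L=6; H->plug->G->R->C->L->G->refl->A->L'->H->R'->H->plug->G
Char 10 ('B'): step: R->0, L->7 (L advanced); B->plug->B->R->A->L->C->refl->F->L'->B->R'->F->plug->F
Char 11 ('A'): step: R->1, L=7; A->plug->E->R->A->L->C->refl->F->L'->B->R'->D->plug->D
Final: ciphertext=HDHCEHBFGFD, RIGHT=1, LEFT=7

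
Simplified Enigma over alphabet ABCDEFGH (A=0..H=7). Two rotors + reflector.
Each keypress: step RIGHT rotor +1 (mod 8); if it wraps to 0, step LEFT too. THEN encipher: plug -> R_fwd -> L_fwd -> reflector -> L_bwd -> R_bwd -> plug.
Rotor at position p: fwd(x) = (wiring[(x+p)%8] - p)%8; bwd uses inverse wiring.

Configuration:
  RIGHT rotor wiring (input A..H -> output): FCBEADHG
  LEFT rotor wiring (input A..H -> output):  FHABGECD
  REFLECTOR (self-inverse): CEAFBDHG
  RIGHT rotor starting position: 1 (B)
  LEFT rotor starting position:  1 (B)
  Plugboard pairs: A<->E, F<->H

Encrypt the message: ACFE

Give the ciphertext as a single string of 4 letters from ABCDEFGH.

Answer: EEAB

Derivation:
Char 1 ('A'): step: R->2, L=1; A->plug->E->R->F->L->B->refl->E->L'->H->R'->A->plug->E
Char 2 ('C'): step: R->3, L=1; C->plug->C->R->A->L->G->refl->H->L'->B->R'->A->plug->E
Char 3 ('F'): step: R->4, L=1; F->plug->H->R->A->L->G->refl->H->L'->B->R'->E->plug->A
Char 4 ('E'): step: R->5, L=1; E->plug->A->R->G->L->C->refl->A->L'->C->R'->B->plug->B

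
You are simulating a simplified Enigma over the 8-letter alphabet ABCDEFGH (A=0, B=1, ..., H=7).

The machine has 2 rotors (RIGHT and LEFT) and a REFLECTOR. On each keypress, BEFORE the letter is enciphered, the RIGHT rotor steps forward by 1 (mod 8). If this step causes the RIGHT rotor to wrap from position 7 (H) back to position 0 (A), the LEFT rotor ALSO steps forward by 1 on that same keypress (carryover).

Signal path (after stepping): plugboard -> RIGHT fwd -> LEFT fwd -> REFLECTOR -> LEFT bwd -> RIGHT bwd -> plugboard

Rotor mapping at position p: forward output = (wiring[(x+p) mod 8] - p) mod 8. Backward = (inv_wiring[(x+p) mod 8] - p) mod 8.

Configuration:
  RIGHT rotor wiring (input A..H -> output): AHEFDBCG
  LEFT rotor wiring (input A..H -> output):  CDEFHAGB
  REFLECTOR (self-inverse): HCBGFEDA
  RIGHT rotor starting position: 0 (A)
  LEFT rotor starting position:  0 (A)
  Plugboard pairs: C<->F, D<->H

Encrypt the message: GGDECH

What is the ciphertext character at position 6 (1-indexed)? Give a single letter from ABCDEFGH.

Char 1 ('G'): step: R->1, L=0; G->plug->G->R->F->L->A->refl->H->L'->E->R'->C->plug->F
Char 2 ('G'): step: R->2, L=0; G->plug->G->R->G->L->G->refl->D->L'->B->R'->C->plug->F
Char 3 ('D'): step: R->3, L=0; D->plug->H->R->B->L->D->refl->G->L'->G->R'->C->plug->F
Char 4 ('E'): step: R->4, L=0; E->plug->E->R->E->L->H->refl->A->L'->F->R'->B->plug->B
Char 5 ('C'): step: R->5, L=0; C->plug->F->R->H->L->B->refl->C->L'->A->R'->G->plug->G
Char 6 ('H'): step: R->6, L=0; H->plug->D->R->B->L->D->refl->G->L'->G->R'->E->plug->E

E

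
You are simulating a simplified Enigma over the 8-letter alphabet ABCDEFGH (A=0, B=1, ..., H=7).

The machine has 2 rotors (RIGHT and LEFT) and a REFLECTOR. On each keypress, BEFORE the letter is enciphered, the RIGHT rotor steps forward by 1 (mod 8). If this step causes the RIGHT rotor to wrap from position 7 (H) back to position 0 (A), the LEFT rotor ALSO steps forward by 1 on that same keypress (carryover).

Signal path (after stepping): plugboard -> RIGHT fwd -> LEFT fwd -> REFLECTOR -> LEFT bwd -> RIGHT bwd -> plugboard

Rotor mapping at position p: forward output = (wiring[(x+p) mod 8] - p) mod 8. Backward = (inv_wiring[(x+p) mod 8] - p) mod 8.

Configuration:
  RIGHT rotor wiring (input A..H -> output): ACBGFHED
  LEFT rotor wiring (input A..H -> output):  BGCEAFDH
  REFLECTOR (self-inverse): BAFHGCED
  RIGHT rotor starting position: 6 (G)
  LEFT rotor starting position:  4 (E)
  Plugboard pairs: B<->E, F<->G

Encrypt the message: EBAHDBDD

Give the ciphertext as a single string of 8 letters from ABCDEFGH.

Answer: BEGEACFG

Derivation:
Char 1 ('E'): step: R->7, L=4; E->plug->B->R->B->L->B->refl->A->L'->H->R'->E->plug->B
Char 2 ('B'): step: R->0, L->5 (L advanced); B->plug->E->R->F->L->F->refl->C->L'->C->R'->B->plug->E
Char 3 ('A'): step: R->1, L=5; A->plug->A->R->B->L->G->refl->E->L'->D->R'->F->plug->G
Char 4 ('H'): step: R->2, L=5; H->plug->H->R->A->L->A->refl->B->L'->E->R'->B->plug->E
Char 5 ('D'): step: R->3, L=5; D->plug->D->R->B->L->G->refl->E->L'->D->R'->A->plug->A
Char 6 ('B'): step: R->4, L=5; B->plug->E->R->E->L->B->refl->A->L'->A->R'->C->plug->C
Char 7 ('D'): step: R->5, L=5; D->plug->D->R->D->L->E->refl->G->L'->B->R'->G->plug->F
Char 8 ('D'): step: R->6, L=5; D->plug->D->R->E->L->B->refl->A->L'->A->R'->F->plug->G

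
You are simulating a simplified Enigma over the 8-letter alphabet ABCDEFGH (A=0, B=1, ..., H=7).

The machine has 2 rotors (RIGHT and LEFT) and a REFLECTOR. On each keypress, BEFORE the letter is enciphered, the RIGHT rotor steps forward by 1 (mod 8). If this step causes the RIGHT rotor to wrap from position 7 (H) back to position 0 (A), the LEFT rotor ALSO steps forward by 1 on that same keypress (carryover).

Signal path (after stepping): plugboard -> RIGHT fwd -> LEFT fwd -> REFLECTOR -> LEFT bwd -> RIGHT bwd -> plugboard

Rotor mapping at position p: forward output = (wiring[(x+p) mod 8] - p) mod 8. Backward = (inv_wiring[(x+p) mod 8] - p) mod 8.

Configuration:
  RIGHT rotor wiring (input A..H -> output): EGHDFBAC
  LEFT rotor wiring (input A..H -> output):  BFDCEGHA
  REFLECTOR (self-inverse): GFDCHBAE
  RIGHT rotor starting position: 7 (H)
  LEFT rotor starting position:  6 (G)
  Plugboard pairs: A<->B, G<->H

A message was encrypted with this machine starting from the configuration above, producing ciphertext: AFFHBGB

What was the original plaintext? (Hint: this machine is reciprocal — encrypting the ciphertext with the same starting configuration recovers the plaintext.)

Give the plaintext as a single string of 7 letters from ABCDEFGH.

Char 1 ('A'): step: R->0, L->7 (L advanced); A->plug->B->R->G->L->H->refl->E->L'->D->R'->D->plug->D
Char 2 ('F'): step: R->1, L=7; F->plug->F->R->H->L->A->refl->G->L'->C->R'->C->plug->C
Char 3 ('F'): step: R->2, L=7; F->plug->F->R->A->L->B->refl->F->L'->F->R'->A->plug->B
Char 4 ('H'): step: R->3, L=7; H->plug->G->R->D->L->E->refl->H->L'->G->R'->C->plug->C
Char 5 ('B'): step: R->4, L=7; B->plug->A->R->B->L->C->refl->D->L'->E->R'->C->plug->C
Char 6 ('G'): step: R->5, L=7; G->plug->H->R->A->L->B->refl->F->L'->F->R'->C->plug->C
Char 7 ('B'): step: R->6, L=7; B->plug->A->R->C->L->G->refl->A->L'->H->R'->G->plug->H

Answer: DCBCCCH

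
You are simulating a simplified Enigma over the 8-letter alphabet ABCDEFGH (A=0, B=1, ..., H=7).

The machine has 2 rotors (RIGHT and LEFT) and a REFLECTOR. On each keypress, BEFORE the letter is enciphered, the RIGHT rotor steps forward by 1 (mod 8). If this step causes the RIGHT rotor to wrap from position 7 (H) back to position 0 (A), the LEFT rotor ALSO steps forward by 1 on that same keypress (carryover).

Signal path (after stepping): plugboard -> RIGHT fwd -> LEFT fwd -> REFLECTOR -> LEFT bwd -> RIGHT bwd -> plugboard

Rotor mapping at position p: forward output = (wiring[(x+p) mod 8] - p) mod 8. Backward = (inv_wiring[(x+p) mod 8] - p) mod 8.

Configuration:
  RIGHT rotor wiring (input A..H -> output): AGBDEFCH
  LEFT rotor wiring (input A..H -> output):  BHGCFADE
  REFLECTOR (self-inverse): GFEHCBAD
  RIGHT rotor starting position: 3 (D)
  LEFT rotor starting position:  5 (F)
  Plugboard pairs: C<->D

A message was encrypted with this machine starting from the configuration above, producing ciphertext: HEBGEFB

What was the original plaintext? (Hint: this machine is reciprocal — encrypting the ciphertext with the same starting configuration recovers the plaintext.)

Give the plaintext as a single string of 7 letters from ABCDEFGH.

Answer: BHHFDEH

Derivation:
Char 1 ('H'): step: R->4, L=5; H->plug->H->R->H->L->A->refl->G->L'->B->R'->B->plug->B
Char 2 ('E'): step: R->5, L=5; E->plug->E->R->B->L->G->refl->A->L'->H->R'->H->plug->H
Char 3 ('B'): step: R->6, L=5; B->plug->B->R->B->L->G->refl->A->L'->H->R'->H->plug->H
Char 4 ('G'): step: R->7, L=5; G->plug->G->R->G->L->F->refl->B->L'->F->R'->F->plug->F
Char 5 ('E'): step: R->0, L->6 (L advanced); E->plug->E->R->E->L->A->refl->G->L'->B->R'->C->plug->D
Char 6 ('F'): step: R->1, L=6; F->plug->F->R->B->L->G->refl->A->L'->E->R'->E->plug->E
Char 7 ('B'): step: R->2, L=6; B->plug->B->R->B->L->G->refl->A->L'->E->R'->H->plug->H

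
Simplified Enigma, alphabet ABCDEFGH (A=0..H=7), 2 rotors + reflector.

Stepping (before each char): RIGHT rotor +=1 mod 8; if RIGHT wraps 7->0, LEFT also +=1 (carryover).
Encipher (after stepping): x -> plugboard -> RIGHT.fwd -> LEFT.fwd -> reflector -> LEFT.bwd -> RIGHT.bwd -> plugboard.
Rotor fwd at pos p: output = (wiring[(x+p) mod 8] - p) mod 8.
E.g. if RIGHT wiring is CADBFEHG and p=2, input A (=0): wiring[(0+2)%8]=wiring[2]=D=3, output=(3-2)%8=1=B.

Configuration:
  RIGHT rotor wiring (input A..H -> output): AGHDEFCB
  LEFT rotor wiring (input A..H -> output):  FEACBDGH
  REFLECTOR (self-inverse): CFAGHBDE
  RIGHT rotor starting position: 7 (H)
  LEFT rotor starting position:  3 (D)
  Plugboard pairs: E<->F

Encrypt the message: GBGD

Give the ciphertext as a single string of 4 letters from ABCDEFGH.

Char 1 ('G'): step: R->0, L->4 (L advanced); G->plug->G->R->C->L->C->refl->A->L'->F->R'->F->plug->E
Char 2 ('B'): step: R->1, L=4; B->plug->B->R->G->L->E->refl->H->L'->B->R'->F->plug->E
Char 3 ('G'): step: R->2, L=4; G->plug->G->R->G->L->E->refl->H->L'->B->R'->B->plug->B
Char 4 ('D'): step: R->3, L=4; D->plug->D->R->H->L->G->refl->D->L'->D->R'->G->plug->G

Answer: EEBG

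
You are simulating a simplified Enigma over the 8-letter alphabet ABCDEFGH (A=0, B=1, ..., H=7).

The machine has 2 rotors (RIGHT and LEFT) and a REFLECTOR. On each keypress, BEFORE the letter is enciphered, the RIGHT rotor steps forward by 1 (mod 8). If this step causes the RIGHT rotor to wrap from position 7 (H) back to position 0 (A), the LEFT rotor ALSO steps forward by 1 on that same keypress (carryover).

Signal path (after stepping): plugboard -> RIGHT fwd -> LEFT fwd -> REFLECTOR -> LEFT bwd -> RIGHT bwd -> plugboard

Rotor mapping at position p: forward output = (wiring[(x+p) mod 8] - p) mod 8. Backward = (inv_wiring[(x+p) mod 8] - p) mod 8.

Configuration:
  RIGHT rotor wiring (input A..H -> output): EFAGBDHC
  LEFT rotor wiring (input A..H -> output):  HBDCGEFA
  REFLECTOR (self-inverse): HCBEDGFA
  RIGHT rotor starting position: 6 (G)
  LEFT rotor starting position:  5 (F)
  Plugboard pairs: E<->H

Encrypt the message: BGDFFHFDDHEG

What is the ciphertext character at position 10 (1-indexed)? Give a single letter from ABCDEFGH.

Char 1 ('B'): step: R->7, L=5; B->plug->B->R->F->L->G->refl->F->L'->G->R'->C->plug->C
Char 2 ('G'): step: R->0, L->6 (L advanced); G->plug->G->R->H->L->G->refl->F->L'->E->R'->A->plug->A
Char 3 ('D'): step: R->1, L=6; D->plug->D->R->A->L->H->refl->A->L'->G->R'->F->plug->F
Char 4 ('F'): step: R->2, L=6; F->plug->F->R->A->L->H->refl->A->L'->G->R'->A->plug->A
Char 5 ('F'): step: R->3, L=6; F->plug->F->R->B->L->C->refl->B->L'->C->R'->G->plug->G
Char 6 ('H'): step: R->4, L=6; H->plug->E->R->A->L->H->refl->A->L'->G->R'->D->plug->D
Char 7 ('F'): step: R->5, L=6; F->plug->F->R->D->L->D->refl->E->L'->F->R'->C->plug->C
Char 8 ('D'): step: R->6, L=6; D->plug->D->R->H->L->G->refl->F->L'->E->R'->B->plug->B
Char 9 ('D'): step: R->7, L=6; D->plug->D->R->B->L->C->refl->B->L'->C->R'->F->plug->F
Char 10 ('H'): step: R->0, L->7 (L advanced); H->plug->E->R->B->L->A->refl->H->L'->F->R'->B->plug->B

B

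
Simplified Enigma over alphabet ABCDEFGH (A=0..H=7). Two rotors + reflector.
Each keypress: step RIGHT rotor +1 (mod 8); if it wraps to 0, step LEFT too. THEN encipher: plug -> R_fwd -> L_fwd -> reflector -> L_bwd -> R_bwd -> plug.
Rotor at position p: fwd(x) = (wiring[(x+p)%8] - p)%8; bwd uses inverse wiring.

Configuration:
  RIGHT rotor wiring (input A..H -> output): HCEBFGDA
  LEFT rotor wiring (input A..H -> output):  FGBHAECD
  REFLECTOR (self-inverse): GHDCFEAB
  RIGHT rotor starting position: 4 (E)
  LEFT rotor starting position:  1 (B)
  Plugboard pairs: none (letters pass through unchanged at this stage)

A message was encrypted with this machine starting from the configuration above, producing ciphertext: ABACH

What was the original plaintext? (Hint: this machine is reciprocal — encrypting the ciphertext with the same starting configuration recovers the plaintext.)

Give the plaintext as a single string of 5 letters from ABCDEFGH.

Char 1 ('A'): step: R->5, L=1; A->plug->A->R->B->L->A->refl->G->L'->C->R'->D->plug->D
Char 2 ('B'): step: R->6, L=1; B->plug->B->R->C->L->G->refl->A->L'->B->R'->C->plug->C
Char 3 ('A'): step: R->7, L=1; A->plug->A->R->B->L->A->refl->G->L'->C->R'->E->plug->E
Char 4 ('C'): step: R->0, L->2 (L advanced); C->plug->C->R->E->L->A->refl->G->L'->C->R'->B->plug->B
Char 5 ('H'): step: R->1, L=2; H->plug->H->R->G->L->D->refl->C->L'->D->R'->B->plug->B

Answer: DCEBB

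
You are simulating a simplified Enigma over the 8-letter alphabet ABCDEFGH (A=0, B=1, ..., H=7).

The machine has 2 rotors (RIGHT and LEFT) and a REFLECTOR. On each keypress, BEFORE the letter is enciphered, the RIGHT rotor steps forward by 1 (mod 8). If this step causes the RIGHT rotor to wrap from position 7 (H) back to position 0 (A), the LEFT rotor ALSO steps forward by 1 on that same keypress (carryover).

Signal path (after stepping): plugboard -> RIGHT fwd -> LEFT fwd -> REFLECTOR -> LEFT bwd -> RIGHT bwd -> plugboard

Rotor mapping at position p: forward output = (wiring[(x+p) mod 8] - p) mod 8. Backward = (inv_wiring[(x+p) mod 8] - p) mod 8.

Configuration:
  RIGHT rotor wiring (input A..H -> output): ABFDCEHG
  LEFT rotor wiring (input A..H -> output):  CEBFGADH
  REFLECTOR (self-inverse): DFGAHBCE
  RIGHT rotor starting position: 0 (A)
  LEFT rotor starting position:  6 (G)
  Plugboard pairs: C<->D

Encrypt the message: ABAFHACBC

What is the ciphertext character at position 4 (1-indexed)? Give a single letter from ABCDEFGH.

Char 1 ('A'): step: R->1, L=6; A->plug->A->R->A->L->F->refl->B->L'->B->R'->D->plug->C
Char 2 ('B'): step: R->2, L=6; B->plug->B->R->B->L->B->refl->F->L'->A->R'->C->plug->D
Char 3 ('A'): step: R->3, L=6; A->plug->A->R->A->L->F->refl->B->L'->B->R'->C->plug->D
Char 4 ('F'): step: R->4, L=6; F->plug->F->R->F->L->H->refl->E->L'->C->R'->D->plug->C

C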